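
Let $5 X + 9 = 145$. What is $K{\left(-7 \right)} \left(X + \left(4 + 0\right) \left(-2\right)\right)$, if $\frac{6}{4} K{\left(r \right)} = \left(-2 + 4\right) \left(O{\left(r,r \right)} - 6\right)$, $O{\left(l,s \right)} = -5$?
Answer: $- \frac{1408}{5} \approx -281.6$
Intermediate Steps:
$X = \frac{136}{5}$ ($X = - \frac{9}{5} + \frac{1}{5} \cdot 145 = - \frac{9}{5} + 29 = \frac{136}{5} \approx 27.2$)
$K{\left(r \right)} = - \frac{44}{3}$ ($K{\left(r \right)} = \frac{2 \left(-2 + 4\right) \left(-5 - 6\right)}{3} = \frac{2 \cdot 2 \left(-11\right)}{3} = \frac{2}{3} \left(-22\right) = - \frac{44}{3}$)
$K{\left(-7 \right)} \left(X + \left(4 + 0\right) \left(-2\right)\right) = - \frac{44 \left(\frac{136}{5} + \left(4 + 0\right) \left(-2\right)\right)}{3} = - \frac{44 \left(\frac{136}{5} + 4 \left(-2\right)\right)}{3} = - \frac{44 \left(\frac{136}{5} - 8\right)}{3} = \left(- \frac{44}{3}\right) \frac{96}{5} = - \frac{1408}{5}$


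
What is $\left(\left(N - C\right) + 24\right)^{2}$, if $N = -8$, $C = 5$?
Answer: $121$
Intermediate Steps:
$\left(\left(N - C\right) + 24\right)^{2} = \left(\left(-8 - 5\right) + 24\right)^{2} = \left(-13 + 24\right)^{2} = 11^{2} = 121$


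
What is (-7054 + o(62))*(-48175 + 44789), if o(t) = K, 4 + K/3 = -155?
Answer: 25499966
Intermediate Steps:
K = -477 (K = -12 + 3*(-155) = -12 - 465 = -477)
o(t) = -477
(-7054 + o(62))*(-48175 + 44789) = (-7054 - 477)*(-48175 + 44789) = -7531*(-3386) = 25499966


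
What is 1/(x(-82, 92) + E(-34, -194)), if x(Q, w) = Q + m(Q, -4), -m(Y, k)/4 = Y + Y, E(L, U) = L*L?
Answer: 1/1730 ≈ 0.00057803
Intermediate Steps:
E(L, U) = L**2
m(Y, k) = -8*Y (m(Y, k) = -4*(Y + Y) = -8*Y)
x(Q, w) = -7*Q (x(Q, w) = Q - 8*Q = -7*Q)
1/(x(-82, 92) + E(-34, -194)) = 1/(-7*(-82) + (-34)**2) = 1/(574 + 1156) = 1/1730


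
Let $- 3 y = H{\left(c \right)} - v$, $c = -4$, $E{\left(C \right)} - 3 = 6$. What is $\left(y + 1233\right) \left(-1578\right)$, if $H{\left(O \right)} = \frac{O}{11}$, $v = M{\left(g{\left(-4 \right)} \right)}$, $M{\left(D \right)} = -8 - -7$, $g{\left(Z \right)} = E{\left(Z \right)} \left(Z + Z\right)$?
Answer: $- \frac{21398732}{11} \approx -1.9453 \cdot 10^{6}$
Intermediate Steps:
$E{\left(C \right)} = 9$ ($E{\left(C \right)} = 3 + 6 = 9$)
$g{\left(Z \right)} = 18 Z$ ($g{\left(Z \right)} = 9 \left(Z + Z\right) = 9 \cdot 2 Z = 18 Z$)
$M{\left(D \right)} = -1$ ($M{\left(D \right)} = -8 + 7 = -1$)
$v = -1$
$H{\left(O \right)} = \frac{O}{11}$ ($H{\left(O \right)} = O \frac{1}{11} = \frac{O}{11}$)
$y = - \frac{7}{33}$ ($y = - \frac{\frac{1}{11} \left(-4\right) - -1}{3} = - \frac{- \frac{4}{11} + 1}{3} = \left(- \frac{1}{3}\right) \frac{7}{11} = - \frac{7}{33} \approx -0.21212$)
$\left(y + 1233\right) \left(-1578\right) = \left(- \frac{7}{33} + 1233\right) \left(-1578\right) = \frac{40682}{33} \left(-1578\right) = - \frac{21398732}{11}$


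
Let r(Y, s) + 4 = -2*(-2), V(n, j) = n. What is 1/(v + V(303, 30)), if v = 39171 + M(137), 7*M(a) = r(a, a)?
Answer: 1/39474 ≈ 2.5333e-5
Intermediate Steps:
r(Y, s) = 0 (r(Y, s) = -4 - 2*(-2) = -4 + 4 = 0)
M(a) = 0 (M(a) = (⅐)*0 = 0)
v = 39171 (v = 39171 + 0 = 39171)
1/(v + V(303, 30)) = 1/(39171 + 303) = 1/39474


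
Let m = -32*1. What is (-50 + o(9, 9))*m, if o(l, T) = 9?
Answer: 1312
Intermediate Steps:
m = -32
(-50 + o(9, 9))*m = (-50 + 9)*(-32) = -41*(-32) = 1312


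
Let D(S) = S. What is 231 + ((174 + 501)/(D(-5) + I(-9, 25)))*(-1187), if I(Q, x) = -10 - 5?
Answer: 161169/4 ≈ 40292.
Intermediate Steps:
I(Q, x) = -15
231 + ((174 + 501)/(D(-5) + I(-9, 25)))*(-1187) = 231 + ((174 + 501)/(-5 - 15))*(-1187) = 231 + (675/(-20))*(-1187) = 231 + (675*(-1/20))*(-1187) = 231 - 135/4*(-1187) = 231 + 160245/4 = 161169/4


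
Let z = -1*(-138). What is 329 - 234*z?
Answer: -31963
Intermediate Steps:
z = 138
329 - 234*z = 329 - 234*138 = 329 - 32292 = -31963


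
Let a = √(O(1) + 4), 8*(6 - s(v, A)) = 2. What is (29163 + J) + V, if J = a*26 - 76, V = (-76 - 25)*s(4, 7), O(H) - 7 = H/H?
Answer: 114025/4 + 52*√3 ≈ 28596.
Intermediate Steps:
O(H) = 8 (O(H) = 7 + H/H = 7 + 1 = 8)
s(v, A) = 23/4 (s(v, A) = 6 - ⅛*2 = 6 - ¼ = 23/4)
a = 2*√3 (a = √(8 + 4) = √12 = 2*√3 ≈ 3.4641)
V = -2323/4 (V = (-76 - 25)*(23/4) = -101*23/4 = -2323/4 ≈ -580.75)
J = -76 + 52*√3 (J = (2*√3)*26 - 76 = 52*√3 - 76 = -76 + 52*√3 ≈ 14.067)
(29163 + J) + V = (29163 + (-76 + 52*√3)) - 2323/4 = (29087 + 52*√3) - 2323/4 = 114025/4 + 52*√3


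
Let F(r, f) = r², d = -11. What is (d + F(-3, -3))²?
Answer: 4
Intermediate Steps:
(d + F(-3, -3))² = (-11 + (-3)²)² = (-11 + 9)² = (-2)² = 4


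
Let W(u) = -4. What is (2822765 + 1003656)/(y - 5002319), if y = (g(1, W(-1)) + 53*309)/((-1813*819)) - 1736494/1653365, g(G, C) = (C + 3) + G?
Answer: -4611605707733115/6028800214779364 ≈ -0.76493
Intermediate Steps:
g(G, C) = 3 + C + G (g(G, C) = (3 + C) + G = 3 + C + G)
y = -1279089379/1205200815 (y = ((3 - 4 + 1) + 53*309)/((-1813*819)) - 1736494/1653365 = (0 + 16377)/(-1484847) - 1736494*1/1653365 = 16377*(-1/1484847) - 17902/17045 = -5459/494949 - 17902/17045 = -1279089379/1205200815 ≈ -1.0613)
(2822765 + 1003656)/(y - 5002319) = (2822765 + 1003656)/(-1279089379/1205200815 - 5002319) = 3826421/(-6028800214779364/1205200815) = 3826421*(-1205200815/6028800214779364) = -4611605707733115/6028800214779364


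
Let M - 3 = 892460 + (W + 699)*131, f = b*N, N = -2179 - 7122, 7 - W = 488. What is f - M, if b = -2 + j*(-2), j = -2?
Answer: -939623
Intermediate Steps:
W = -481 (W = 7 - 1*488 = 7 - 488 = -481)
N = -9301
b = 2 (b = -2 - 2*(-2) = -2 + 4 = 2)
f = -18602 (f = 2*(-9301) = -18602)
M = 921021 (M = 3 + (892460 + (-481 + 699)*131) = 3 + (892460 + 218*131) = 3 + (892460 + 28558) = 3 + 921018 = 921021)
f - M = -18602 - 1*921021 = -18602 - 921021 = -939623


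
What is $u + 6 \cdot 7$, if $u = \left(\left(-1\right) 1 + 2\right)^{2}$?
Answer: $43$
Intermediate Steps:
$u = 1$ ($u = \left(-1 + 2\right)^{2} = 1^{2} = 1$)
$u + 6 \cdot 7 = 1 + 6 \cdot 7 = 1 + 42 = 43$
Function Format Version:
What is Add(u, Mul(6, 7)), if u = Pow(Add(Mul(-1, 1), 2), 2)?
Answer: 43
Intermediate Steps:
u = 1 (u = Pow(Add(-1, 2), 2) = Pow(1, 2) = 1)
Add(u, Mul(6, 7)) = Add(1, Mul(6, 7)) = Add(1, 42) = 43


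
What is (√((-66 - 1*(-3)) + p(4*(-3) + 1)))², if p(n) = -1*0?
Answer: -63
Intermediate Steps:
p(n) = 0
(√((-66 - 1*(-3)) + p(4*(-3) + 1)))² = (√((-66 - 1*(-3)) + 0))² = (√((-66 + 3) + 0))² = (√(-63 + 0))² = (√(-63))² = (3*I*√7)² = -63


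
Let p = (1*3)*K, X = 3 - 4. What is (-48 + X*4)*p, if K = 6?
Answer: -936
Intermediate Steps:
X = -1
p = 18 (p = (1*3)*6 = 3*6 = 18)
(-48 + X*4)*p = (-48 - 1*4)*18 = (-48 - 4)*18 = -52*18 = -936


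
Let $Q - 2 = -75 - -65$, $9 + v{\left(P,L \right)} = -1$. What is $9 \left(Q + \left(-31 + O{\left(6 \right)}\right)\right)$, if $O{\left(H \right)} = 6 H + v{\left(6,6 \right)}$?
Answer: $-117$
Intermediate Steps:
$v{\left(P,L \right)} = -10$ ($v{\left(P,L \right)} = -9 - 1 = -10$)
$O{\left(H \right)} = -10 + 6 H$ ($O{\left(H \right)} = 6 H - 10 = -10 + 6 H$)
$Q = -8$ ($Q = 2 - 10 = -8$)
$9 \left(Q + \left(-31 + O{\left(6 \right)}\right)\right) = 9 \left(-8 + \left(-31 + \left(-10 + 6 \cdot 6\right)\right)\right) = 9 \left(-8 + \left(-31 + \left(-10 + 36\right)\right)\right) = 9 \left(-8 + \left(-31 + 26\right)\right) = 9 \left(-8 - 5\right) = 9 \left(-13\right) = -117$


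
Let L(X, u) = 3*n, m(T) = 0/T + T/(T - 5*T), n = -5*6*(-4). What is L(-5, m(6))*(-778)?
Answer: -280080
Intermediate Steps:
n = 120 (n = -30*(-4) = 120)
m(T) = -¼ (m(T) = 0 + T/((-4*T)) = 0 + T*(-1/(4*T)) = 0 - ¼ = -¼)
L(X, u) = 360 (L(X, u) = 3*120 = 360)
L(-5, m(6))*(-778) = 360*(-778) = -280080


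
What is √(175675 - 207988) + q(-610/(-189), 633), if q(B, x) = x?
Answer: 633 + I*√32313 ≈ 633.0 + 179.76*I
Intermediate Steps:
√(175675 - 207988) + q(-610/(-189), 633) = √(175675 - 207988) + 633 = √(-32313) + 633 = I*√32313 + 633 = 633 + I*√32313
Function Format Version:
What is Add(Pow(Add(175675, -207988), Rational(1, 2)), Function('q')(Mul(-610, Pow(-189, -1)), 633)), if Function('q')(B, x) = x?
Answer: Add(633, Mul(I, Pow(32313, Rational(1, 2)))) ≈ Add(633.00, Mul(179.76, I))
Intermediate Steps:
Add(Pow(Add(175675, -207988), Rational(1, 2)), Function('q')(Mul(-610, Pow(-189, -1)), 633)) = Add(Pow(Add(175675, -207988), Rational(1, 2)), 633) = Add(Pow(-32313, Rational(1, 2)), 633) = Add(Mul(I, Pow(32313, Rational(1, 2))), 633) = Add(633, Mul(I, Pow(32313, Rational(1, 2))))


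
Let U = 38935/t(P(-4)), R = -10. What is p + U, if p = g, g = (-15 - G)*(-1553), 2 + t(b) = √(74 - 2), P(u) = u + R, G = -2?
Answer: 725361/34 + 116805*√2/34 ≈ 26193.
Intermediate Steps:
P(u) = -10 + u (P(u) = u - 10 = -10 + u)
t(b) = -2 + 6*√2 (t(b) = -2 + √(74 - 2) = -2 + √72 = -2 + 6*√2)
U = 38935/(-2 + 6*√2) ≈ 6003.6
g = 20189 (g = (-15 - 1*(-2))*(-1553) = (-15 + 2)*(-1553) = -13*(-1553) = 20189)
p = 20189
p + U = 20189 + (38935/34 + 116805*√2/34) = 725361/34 + 116805*√2/34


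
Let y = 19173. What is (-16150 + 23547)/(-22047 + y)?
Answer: -7397/2874 ≈ -2.5738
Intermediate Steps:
(-16150 + 23547)/(-22047 + y) = (-16150 + 23547)/(-22047 + 19173) = 7397/(-2874) = 7397*(-1/2874) = -7397/2874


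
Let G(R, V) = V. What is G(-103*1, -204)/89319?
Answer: -68/29773 ≈ -0.0022839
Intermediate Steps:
G(-103*1, -204)/89319 = -204/89319 = -204*1/89319 = -68/29773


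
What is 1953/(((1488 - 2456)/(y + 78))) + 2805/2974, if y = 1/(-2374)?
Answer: -534534148101/3417173584 ≈ -156.43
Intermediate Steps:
y = -1/2374 ≈ -0.00042123
1953/(((1488 - 2456)/(y + 78))) + 2805/2974 = 1953/(((1488 - 2456)/(-1/2374 + 78))) + 2805/2974 = 1953/((-968/185171/2374)) + 2805*(1/2974) = 1953/((-968*2374/185171)) + 2805/2974 = 1953/(-2298032/185171) + 2805/2974 = 1953*(-185171/2298032) + 2805/2974 = -361638963/2298032 + 2805/2974 = -534534148101/3417173584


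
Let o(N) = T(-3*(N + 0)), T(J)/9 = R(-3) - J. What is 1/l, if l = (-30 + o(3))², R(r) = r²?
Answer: 1/17424 ≈ 5.7392e-5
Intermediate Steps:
T(J) = 81 - 9*J (T(J) = 9*((-3)² - J) = 9*(9 - J) = 81 - 9*J)
o(N) = 81 + 27*N (o(N) = 81 - (-27)*(N + 0) = 81 - (-27)*N = 81 + 27*N)
l = 17424 (l = (-30 + (81 + 27*3))² = (-30 + (81 + 81))² = (-30 + 162)² = 132² = 17424)
1/l = 1/17424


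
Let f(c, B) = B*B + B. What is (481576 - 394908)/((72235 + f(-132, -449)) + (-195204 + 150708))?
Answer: 86668/228891 ≈ 0.37864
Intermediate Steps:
f(c, B) = B + B**2 (f(c, B) = B**2 + B = B + B**2)
(481576 - 394908)/((72235 + f(-132, -449)) + (-195204 + 150708)) = (481576 - 394908)/((72235 - 449*(1 - 449)) + (-195204 + 150708)) = 86668/((72235 - 449*(-448)) - 44496) = 86668/((72235 + 201152) - 44496) = 86668/(273387 - 44496) = 86668/228891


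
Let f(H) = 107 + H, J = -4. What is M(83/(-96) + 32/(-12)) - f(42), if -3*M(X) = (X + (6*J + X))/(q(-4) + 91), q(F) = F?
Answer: -621727/4176 ≈ -148.88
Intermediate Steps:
M(X) = 8/87 - 2*X/261 (M(X) = -(X + (6*(-4) + X))/(3*(-4 + 91)) = -(X + (-24 + X))/(3*87) = -(-24 + 2*X)/(3*87) = -(-8/29 + 2*X/87)/3 = 8/87 - 2*X/261)
M(83/(-96) + 32/(-12)) - f(42) = (8/87 - 2*(83/(-96) + 32/(-12))/261) - (107 + 42) = (8/87 - 2*(83*(-1/96) + 32*(-1/12))/261) - 1*149 = (8/87 - 2*(-83/96 - 8/3)/261) - 149 = (8/87 - 2/261*(-113/32)) - 149 = (8/87 + 113/4176) - 149 = 497/4176 - 149 = -621727/4176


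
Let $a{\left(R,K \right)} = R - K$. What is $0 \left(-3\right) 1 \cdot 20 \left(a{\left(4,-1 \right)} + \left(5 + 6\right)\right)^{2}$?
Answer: $0$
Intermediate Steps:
$0 \left(-3\right) 1 \cdot 20 \left(a{\left(4,-1 \right)} + \left(5 + 6\right)\right)^{2} = 0 \left(-3\right) 1 \cdot 20 \left(\left(4 - -1\right) + \left(5 + 6\right)\right)^{2} = 0 \cdot 1 \cdot 20 \left(\left(4 + 1\right) + 11\right)^{2} = 0 \cdot 20 \left(5 + 11\right)^{2} = 0 \cdot 16^{2} = 0 \cdot 256 = 0$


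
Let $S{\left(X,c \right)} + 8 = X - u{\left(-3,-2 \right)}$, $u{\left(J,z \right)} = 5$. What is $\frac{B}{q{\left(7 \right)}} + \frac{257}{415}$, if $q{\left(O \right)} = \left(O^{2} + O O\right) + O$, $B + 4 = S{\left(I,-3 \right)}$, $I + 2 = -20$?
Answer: $\frac{144}{581} \approx 0.24785$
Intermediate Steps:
$I = -22$ ($I = -2 - 20 = -22$)
$S{\left(X,c \right)} = -13 + X$ ($S{\left(X,c \right)} = -8 + \left(X - 5\right) = -8 + \left(-5 + X\right) = -13 + X$)
$B = -39$ ($B = -4 - 35 = -39$)
$q{\left(O \right)} = O + 2 O^{2}$ ($q{\left(O \right)} = \left(O^{2} + O^{2}\right) + O = 2 O^{2} + O = O + 2 O^{2}$)
$\frac{B}{q{\left(7 \right)}} + \frac{257}{415} = - \frac{39}{7 \left(1 + 2 \cdot 7\right)} + \frac{257}{415} = - \frac{39}{7 \left(1 + 14\right)} + 257 \cdot \frac{1}{415} = - \frac{39}{7 \cdot 15} + \frac{257}{415} = - \frac{39}{105} + \frac{257}{415} = \left(-39\right) \frac{1}{105} + \frac{257}{415} = - \frac{13}{35} + \frac{257}{415} = \frac{144}{581}$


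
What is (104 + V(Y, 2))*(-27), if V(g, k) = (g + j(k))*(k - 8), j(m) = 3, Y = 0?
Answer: -2322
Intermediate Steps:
V(g, k) = (-8 + k)*(3 + g) (V(g, k) = (g + 3)*(k - 8) = (3 + g)*(-8 + k) = (-8 + k)*(3 + g))
(104 + V(Y, 2))*(-27) = (104 + (-24 - 8*0 + 3*2 + 0*2))*(-27) = (104 + (-24 + 0 + 6 + 0))*(-27) = (104 - 18)*(-27) = 86*(-27) = -2322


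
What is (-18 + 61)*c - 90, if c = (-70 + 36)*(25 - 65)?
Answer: 58390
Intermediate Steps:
c = 1360 (c = -34*(-40) = 1360)
(-18 + 61)*c - 90 = (-18 + 61)*1360 - 90 = 43*1360 - 90 = 58480 - 90 = 58390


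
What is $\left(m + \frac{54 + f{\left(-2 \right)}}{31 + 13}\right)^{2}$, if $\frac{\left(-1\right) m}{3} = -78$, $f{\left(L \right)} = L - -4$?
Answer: $\frac{6697744}{121} \approx 55353.0$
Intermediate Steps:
$f{\left(L \right)} = 4 + L$ ($f{\left(L \right)} = L + 4 = 4 + L$)
$m = 234$ ($m = \left(-3\right) \left(-78\right) = 234$)
$\left(m + \frac{54 + f{\left(-2 \right)}}{31 + 13}\right)^{2} = \left(234 + \frac{54 + \left(4 - 2\right)}{31 + 13}\right)^{2} = \left(234 + \frac{54 + 2}{44}\right)^{2} = \left(234 + 56 \cdot \frac{1}{44}\right)^{2} = \left(234 + \frac{14}{11}\right)^{2} = \left(\frac{2588}{11}\right)^{2} = \frac{6697744}{121}$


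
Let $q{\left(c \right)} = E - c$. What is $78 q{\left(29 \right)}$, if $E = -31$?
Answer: $-4680$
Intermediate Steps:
$q{\left(c \right)} = -31 - c$
$78 q{\left(29 \right)} = 78 \left(-31 - 29\right) = 78 \left(-60\right) = -4680$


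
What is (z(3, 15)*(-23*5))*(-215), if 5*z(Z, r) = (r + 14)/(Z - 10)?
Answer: -143405/7 ≈ -20486.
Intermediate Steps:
z(Z, r) = (14 + r)/(5*(-10 + Z)) (z(Z, r) = ((r + 14)/(Z - 10))/5 = ((14 + r)/(-10 + Z))/5 = (14 + r)/(5*(-10 + Z)))
(z(3, 15)*(-23*5))*(-215) = (((14 + 15)/(5*(-10 + 3)))*(-23*5))*(-215) = (((⅕)*29/(-7))*(-115))*(-215) = (((⅕)*(-⅐)*29)*(-115))*(-215) = -29/35*(-115)*(-215) = (667/7)*(-215) = -143405/7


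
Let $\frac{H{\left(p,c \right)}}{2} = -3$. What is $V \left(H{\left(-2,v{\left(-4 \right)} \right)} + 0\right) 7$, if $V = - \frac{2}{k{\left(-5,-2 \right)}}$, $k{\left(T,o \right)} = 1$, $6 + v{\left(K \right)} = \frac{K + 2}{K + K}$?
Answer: $84$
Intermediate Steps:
$v{\left(K \right)} = -6 + \frac{2 + K}{2 K}$ ($v{\left(K \right)} = -6 + \frac{K + 2}{K + K} = -6 + \frac{2 + K}{2 K}$)
$H{\left(p,c \right)} = -6$ ($H{\left(p,c \right)} = 2 \left(-3\right) = -6$)
$V = -2$ ($V = - \frac{2}{1} = \left(-2\right) 1 = -2$)
$V \left(H{\left(-2,v{\left(-4 \right)} \right)} + 0\right) 7 = - 2 \left(-6 + 0\right) 7 = - 2 \left(\left(-6\right) 7\right) = \left(-2\right) \left(-42\right) = 84$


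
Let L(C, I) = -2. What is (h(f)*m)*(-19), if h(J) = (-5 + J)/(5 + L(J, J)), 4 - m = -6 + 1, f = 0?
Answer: 285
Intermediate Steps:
m = 9 (m = 4 - (-6 + 1) = 4 - 1*(-5) = 4 + 5 = 9)
h(J) = -5/3 + J/3 (h(J) = (-5 + J)/(5 - 2) = (-5 + J)/3 = (-5 + J)*(1/3) = -5/3 + J/3)
(h(f)*m)*(-19) = ((-5/3 + (1/3)*0)*9)*(-19) = ((-5/3 + 0)*9)*(-19) = -5/3*9*(-19) = -15*(-19) = 285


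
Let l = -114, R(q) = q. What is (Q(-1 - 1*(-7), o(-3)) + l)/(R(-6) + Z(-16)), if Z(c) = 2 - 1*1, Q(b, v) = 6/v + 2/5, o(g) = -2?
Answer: 583/25 ≈ 23.320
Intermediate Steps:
Q(b, v) = ⅖ + 6/v (Q(b, v) = 6/v + 2*(⅕) = 6/v + ⅖ = ⅖ + 6/v)
Z(c) = 1 (Z(c) = 2 - 1 = 1)
(Q(-1 - 1*(-7), o(-3)) + l)/(R(-6) + Z(-16)) = ((⅖ + 6/(-2)) - 114)/(-6 + 1) = ((⅖ + 6*(-½)) - 114)/(-5) = ((⅖ - 3) - 114)*(-⅕) = (-13/5 - 114)*(-⅕) = -583/5*(-⅕) = 583/25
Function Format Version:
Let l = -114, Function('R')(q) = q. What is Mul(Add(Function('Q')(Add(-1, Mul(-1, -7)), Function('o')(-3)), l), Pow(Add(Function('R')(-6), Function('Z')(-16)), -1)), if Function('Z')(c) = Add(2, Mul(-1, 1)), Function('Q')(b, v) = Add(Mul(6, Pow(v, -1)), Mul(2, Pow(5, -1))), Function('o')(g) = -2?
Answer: Rational(583, 25) ≈ 23.320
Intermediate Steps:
Function('Q')(b, v) = Add(Rational(2, 5), Mul(6, Pow(v, -1))) (Function('Q')(b, v) = Add(Mul(6, Pow(v, -1)), Mul(2, Rational(1, 5))) = Add(Mul(6, Pow(v, -1)), Rational(2, 5)) = Add(Rational(2, 5), Mul(6, Pow(v, -1))))
Function('Z')(c) = 1 (Function('Z')(c) = Add(2, -1) = 1)
Mul(Add(Function('Q')(Add(-1, Mul(-1, -7)), Function('o')(-3)), l), Pow(Add(Function('R')(-6), Function('Z')(-16)), -1)) = Mul(Add(Add(Rational(2, 5), Mul(6, Pow(-2, -1))), -114), Pow(Add(-6, 1), -1)) = Mul(Add(Add(Rational(2, 5), Mul(6, Rational(-1, 2))), -114), Pow(-5, -1)) = Mul(Add(Add(Rational(2, 5), -3), -114), Rational(-1, 5)) = Mul(Add(Rational(-13, 5), -114), Rational(-1, 5)) = Mul(Rational(-583, 5), Rational(-1, 5)) = Rational(583, 25)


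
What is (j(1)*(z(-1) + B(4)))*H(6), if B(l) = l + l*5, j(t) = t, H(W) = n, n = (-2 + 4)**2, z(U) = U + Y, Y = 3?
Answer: 104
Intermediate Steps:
z(U) = 3 + U (z(U) = U + 3 = 3 + U)
n = 4 (n = 2**2 = 4)
H(W) = 4
B(l) = 6*l (B(l) = l + 5*l = 6*l)
(j(1)*(z(-1) + B(4)))*H(6) = (1*((3 - 1) + 6*4))*4 = (1*(2 + 24))*4 = (1*26)*4 = 26*4 = 104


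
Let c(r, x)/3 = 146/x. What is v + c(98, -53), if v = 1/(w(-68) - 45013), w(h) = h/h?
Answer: -19715309/2385636 ≈ -8.2642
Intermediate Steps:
c(r, x) = 438/x (c(r, x) = 3*(146/x) = 438/x)
w(h) = 1
v = -1/45012 (v = 1/(1 - 45013) = 1/(-45012) = -1/45012 ≈ -2.2216e-5)
v + c(98, -53) = -1/45012 + 438/(-53) = -1/45012 + 438*(-1/53) = -1/45012 - 438/53 = -19715309/2385636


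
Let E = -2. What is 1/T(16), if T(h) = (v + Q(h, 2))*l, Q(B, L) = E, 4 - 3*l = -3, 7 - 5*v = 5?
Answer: -15/56 ≈ -0.26786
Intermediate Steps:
v = ⅖ (v = 7/5 - ⅕*5 = 7/5 - 1 = ⅖ ≈ 0.40000)
l = 7/3 (l = 4/3 - ⅓*(-3) = 4/3 + 1 = 7/3 ≈ 2.3333)
Q(B, L) = -2
T(h) = -56/15 (T(h) = (⅖ - 2)*(7/3) = -8/5*7/3 = -56/15)
1/T(16) = 1/(-56/15) = -15/56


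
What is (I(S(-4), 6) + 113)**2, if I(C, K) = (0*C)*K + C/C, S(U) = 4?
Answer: 12996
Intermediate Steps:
I(C, K) = 1 (I(C, K) = 0*K + 1 = 0 + 1 = 1)
(I(S(-4), 6) + 113)**2 = (1 + 113)**2 = 114**2 = 12996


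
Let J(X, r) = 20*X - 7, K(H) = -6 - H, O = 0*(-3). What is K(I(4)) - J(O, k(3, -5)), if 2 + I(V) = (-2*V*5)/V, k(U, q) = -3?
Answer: 13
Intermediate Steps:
O = 0
I(V) = -12 (I(V) = -2 + (-2*V*5)/V = -2 + (-10*V)/V = -2 - 10 = -12)
J(X, r) = -7 + 20*X
K(I(4)) - J(O, k(3, -5)) = (-6 - 1*(-12)) - (-7 + 20*0) = (-6 + 12) - (-7 + 0) = 6 - 1*(-7) = 6 + 7 = 13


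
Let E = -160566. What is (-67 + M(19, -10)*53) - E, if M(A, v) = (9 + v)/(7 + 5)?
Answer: 1925935/12 ≈ 1.6049e+5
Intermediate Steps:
M(A, v) = ¾ + v/12 (M(A, v) = (9 + v)/12 = (9 + v)*(1/12) = ¾ + v/12)
(-67 + M(19, -10)*53) - E = (-67 + (¾ + (1/12)*(-10))*53) - 1*(-160566) = (-67 + (¾ - ⅚)*53) + 160566 = (-67 - 1/12*53) + 160566 = (-67 - 53/12) + 160566 = -857/12 + 160566 = 1925935/12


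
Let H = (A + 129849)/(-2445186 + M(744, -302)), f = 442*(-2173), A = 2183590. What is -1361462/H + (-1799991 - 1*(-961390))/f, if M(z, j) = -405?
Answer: 3197949569446322411/2221979502574 ≈ 1.4392e+6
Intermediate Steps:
f = -960466
H = -2313439/2445591 (H = (2183590 + 129849)/(-2445186 - 405) = 2313439/(-2445591) = 2313439*(-1/2445591) = -2313439/2445591 ≈ -0.94596)
-1361462/H + (-1799991 - 1*(-961390))/f = -1361462/(-2313439/2445591) + (-1799991 - 1*(-961390))/(-960466) = -1361462*(-2445591/2313439) + (-1799991 + 961390)*(-1/960466) = 3329579214042/2313439 - 838601*(-1/960466) = 3329579214042/2313439 + 838601/960466 = 3197949569446322411/2221979502574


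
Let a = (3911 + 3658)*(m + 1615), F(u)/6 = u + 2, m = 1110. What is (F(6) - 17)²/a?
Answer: 961/20625525 ≈ 4.6593e-5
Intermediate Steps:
F(u) = 12 + 6*u (F(u) = 6*(u + 2) = 6*(2 + u) = 12 + 6*u)
a = 20625525 (a = (3911 + 3658)*(1110 + 1615) = 7569*2725 = 20625525)
(F(6) - 17)²/a = ((12 + 6*6) - 17)²/20625525 = ((12 + 36) - 17)²*(1/20625525) = (48 - 17)²*(1/20625525) = 31²*(1/20625525) = 961*(1/20625525) = 961/20625525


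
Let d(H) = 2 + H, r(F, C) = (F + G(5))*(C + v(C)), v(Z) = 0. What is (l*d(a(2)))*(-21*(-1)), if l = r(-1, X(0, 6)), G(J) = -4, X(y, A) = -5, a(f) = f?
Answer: 2100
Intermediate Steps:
r(F, C) = C*(-4 + F) (r(F, C) = (F - 4)*(C + 0) = (-4 + F)*C = C*(-4 + F))
l = 25 (l = -5*(-4 - 1) = -5*(-5) = 25)
(l*d(a(2)))*(-21*(-1)) = (25*(2 + 2))*(-21*(-1)) = (25*4)*21 = 100*21 = 2100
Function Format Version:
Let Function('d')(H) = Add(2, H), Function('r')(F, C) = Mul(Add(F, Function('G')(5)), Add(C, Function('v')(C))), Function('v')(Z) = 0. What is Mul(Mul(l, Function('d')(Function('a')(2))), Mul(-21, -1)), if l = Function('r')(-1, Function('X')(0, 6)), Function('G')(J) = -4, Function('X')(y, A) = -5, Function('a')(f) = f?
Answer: 2100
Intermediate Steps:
Function('r')(F, C) = Mul(C, Add(-4, F)) (Function('r')(F, C) = Mul(Add(F, -4), Add(C, 0)) = Mul(Add(-4, F), C) = Mul(C, Add(-4, F)))
l = 25 (l = Mul(-5, Add(-4, -1)) = Mul(-5, -5) = 25)
Mul(Mul(l, Function('d')(Function('a')(2))), Mul(-21, -1)) = Mul(Mul(25, Add(2, 2)), Mul(-21, -1)) = Mul(Mul(25, 4), 21) = Mul(100, 21) = 2100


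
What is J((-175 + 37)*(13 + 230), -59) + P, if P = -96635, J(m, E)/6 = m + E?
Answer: -298193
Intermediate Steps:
J(m, E) = 6*E + 6*m (J(m, E) = 6*(m + E) = 6*(E + m) = 6*E + 6*m)
J((-175 + 37)*(13 + 230), -59) + P = (6*(-59) + 6*((-175 + 37)*(13 + 230))) - 96635 = (-354 + 6*(-138*243)) - 96635 = (-354 + 6*(-33534)) - 96635 = (-354 - 201204) - 96635 = -201558 - 96635 = -298193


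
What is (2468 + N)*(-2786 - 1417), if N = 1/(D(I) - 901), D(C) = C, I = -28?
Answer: -9636516513/929 ≈ -1.0373e+7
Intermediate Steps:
N = -1/929 (N = 1/(-28 - 901) = 1/(-929) = -1/929 ≈ -0.0010764)
(2468 + N)*(-2786 - 1417) = (2468 - 1/929)*(-2786 - 1417) = (2292771/929)*(-4203) = -9636516513/929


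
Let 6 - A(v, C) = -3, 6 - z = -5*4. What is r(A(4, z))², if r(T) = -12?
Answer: 144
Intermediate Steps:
z = 26 (z = 6 - (-5)*4 = 6 - 1*(-20) = 6 + 20 = 26)
A(v, C) = 9 (A(v, C) = 6 - 1*(-3) = 6 + 3 = 9)
r(A(4, z))² = (-12)² = 144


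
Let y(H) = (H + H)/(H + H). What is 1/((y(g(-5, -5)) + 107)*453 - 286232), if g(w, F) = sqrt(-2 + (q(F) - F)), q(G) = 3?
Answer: -1/237308 ≈ -4.2139e-6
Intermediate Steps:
g(w, F) = sqrt(1 - F) (g(w, F) = sqrt(-2 + (3 - F)) = sqrt(1 - F))
y(H) = 1 (y(H) = (2*H)/((2*H)) = (2*H)*(1/(2*H)) = 1)
1/((y(g(-5, -5)) + 107)*453 - 286232) = 1/((1 + 107)*453 - 286232) = 1/(108*453 - 286232) = 1/(48924 - 286232) = 1/(-237308) = -1/237308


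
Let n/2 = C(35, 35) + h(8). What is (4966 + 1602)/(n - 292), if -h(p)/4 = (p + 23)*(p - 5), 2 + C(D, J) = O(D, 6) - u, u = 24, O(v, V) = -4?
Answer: -821/137 ≈ -5.9927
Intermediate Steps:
C(D, J) = -30 (C(D, J) = -2 + (-4 - 1*24) = -2 + (-4 - 24) = -2 - 28 = -30)
h(p) = -4*(-5 + p)*(23 + p) (h(p) = -4*(p + 23)*(p - 5) = -4*(23 + p)*(-5 + p) = -4*(-5 + p)*(23 + p))
n = -804 (n = 2*(-30 + (460 - 72*8 - 4*8²)) = 2*(-30 + (460 - 576 - 4*64)) = 2*(-30 + (460 - 576 - 256)) = 2*(-30 - 372) = 2*(-402) = -804)
(4966 + 1602)/(n - 292) = (4966 + 1602)/(-804 - 292) = 6568/(-1096) = 6568*(-1/1096) = -821/137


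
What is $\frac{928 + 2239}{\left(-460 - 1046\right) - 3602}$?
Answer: $- \frac{3167}{5108} \approx -0.62001$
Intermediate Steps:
$\frac{928 + 2239}{\left(-460 - 1046\right) - 3602} = \frac{3167}{\left(-460 - 1046\right) - 3602} = \frac{3167}{-1506 - 3602} = \frac{3167}{-5108} = 3167 \left(- \frac{1}{5108}\right) = - \frac{3167}{5108}$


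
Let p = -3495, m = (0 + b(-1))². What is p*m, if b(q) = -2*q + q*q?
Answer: -31455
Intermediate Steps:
b(q) = q² - 2*q (b(q) = -2*q + q² = q² - 2*q)
m = 9 (m = (0 - (-2 - 1))² = (0 - 1*(-3))² = (0 + 3)² = 3² = 9)
p*m = -3495*9 = -31455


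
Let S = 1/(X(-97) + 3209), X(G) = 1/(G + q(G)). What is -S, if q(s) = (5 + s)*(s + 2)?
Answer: -8643/27735388 ≈ -0.00031162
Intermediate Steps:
q(s) = (2 + s)*(5 + s) (q(s) = (5 + s)*(2 + s) = (2 + s)*(5 + s))
X(G) = 1/(10 + G**2 + 8*G) (X(G) = 1/(G + (10 + G**2 + 7*G)) = 1/(10 + G**2 + 8*G))
S = 8643/27735388 (S = 1/(1/(10 + (-97)**2 + 8*(-97)) + 3209) = 1/(1/(10 + 9409 - 776) + 3209) = 1/(1/8643 + 3209) = 1/(27735388/8643) = 8643/27735388 ≈ 0.00031162)
-S = -1*8643/27735388 = -8643/27735388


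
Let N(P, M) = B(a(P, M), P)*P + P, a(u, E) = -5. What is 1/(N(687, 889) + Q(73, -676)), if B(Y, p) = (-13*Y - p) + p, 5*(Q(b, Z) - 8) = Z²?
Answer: 5/683726 ≈ 7.3129e-6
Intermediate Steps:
Q(b, Z) = 8 + Z²/5
B(Y, p) = -13*Y (B(Y, p) = (-p - 13*Y) + p = -13*Y)
N(P, M) = 66*P (N(P, M) = (-13*(-5))*P + P = 65*P + P = 66*P)
1/(N(687, 889) + Q(73, -676)) = 1/(66*687 + (8 + (⅕)*(-676)²)) = 1/(45342 + (8 + (⅕)*456976)) = 1/(45342 + (8 + 456976/5)) = 1/(45342 + 457016/5) = 1/(683726/5) = 5/683726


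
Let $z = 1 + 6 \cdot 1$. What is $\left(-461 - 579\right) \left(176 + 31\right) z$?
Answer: $-1506960$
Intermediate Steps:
$z = 7$ ($z = 1 + 6 = 7$)
$\left(-461 - 579\right) \left(176 + 31\right) z = \left(-461 - 579\right) \left(176 + 31\right) 7 = \left(-1040\right) 207 \cdot 7 = \left(-215280\right) 7 = -1506960$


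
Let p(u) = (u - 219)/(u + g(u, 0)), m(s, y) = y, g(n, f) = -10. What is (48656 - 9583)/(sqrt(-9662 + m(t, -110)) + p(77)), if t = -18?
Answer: -185870261/21943336 - 175398697*I*sqrt(2443)/21943336 ≈ -8.4705 - 395.08*I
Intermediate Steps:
p(u) = (-219 + u)/(-10 + u) (p(u) = (u - 219)/(u - 10) = (-219 + u)/(-10 + u))
(48656 - 9583)/(sqrt(-9662 + m(t, -110)) + p(77)) = (48656 - 9583)/(sqrt(-9662 - 110) + (-219 + 77)/(-10 + 77)) = 39073/(sqrt(-9772) - 142/67) = 39073/(2*I*sqrt(2443) + (1/67)*(-142)) = 39073/(2*I*sqrt(2443) - 142/67) = 39073/(-142/67 + 2*I*sqrt(2443))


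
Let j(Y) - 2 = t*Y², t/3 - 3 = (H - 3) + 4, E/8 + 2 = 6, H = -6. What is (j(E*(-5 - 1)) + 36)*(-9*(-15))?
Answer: -29854710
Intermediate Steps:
E = 32 (E = -16 + 8*6 = -16 + 48 = 32)
t = -6 (t = 9 + 3*((-6 - 3) + 4) = 9 + 3*(-9 + 4) = 9 + 3*(-5) = 9 - 15 = -6)
j(Y) = 2 - 6*Y²
(j(E*(-5 - 1)) + 36)*(-9*(-15)) = ((2 - 6*1024*(-5 - 1)²) + 36)*(-9*(-15)) = ((2 - 6*(32*(-6))²) + 36)*135 = ((2 - 6*(-192)²) + 36)*135 = ((2 - 6*36864) + 36)*135 = ((2 - 221184) + 36)*135 = (-221182 + 36)*135 = -221146*135 = -29854710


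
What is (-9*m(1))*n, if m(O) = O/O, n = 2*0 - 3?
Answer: 27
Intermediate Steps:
n = -3 (n = 0 - 3 = -3)
m(O) = 1
(-9*m(1))*n = -9*1*(-3) = -9*(-3) = 27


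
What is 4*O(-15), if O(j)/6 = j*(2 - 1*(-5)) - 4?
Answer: -2616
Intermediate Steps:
O(j) = -24 + 42*j (O(j) = 6*(j*(2 - 1*(-5)) - 4) = 6*(j*(2 + 5) - 4) = 6*(j*7 - 4) = 6*(7*j - 4) = 6*(-4 + 7*j) = -24 + 42*j)
4*O(-15) = 4*(-24 + 42*(-15)) = 4*(-24 - 630) = 4*(-654) = -2616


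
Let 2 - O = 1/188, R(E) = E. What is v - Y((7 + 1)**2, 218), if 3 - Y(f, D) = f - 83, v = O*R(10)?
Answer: -193/94 ≈ -2.0532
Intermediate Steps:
O = 375/188 (O = 2 - 1/188 = 375/188 ≈ 1.9947)
v = 1875/94 (v = (375/188)*10 = 1875/94 ≈ 19.947)
Y(f, D) = 86 - f (Y(f, D) = 3 - (f - 83) = 3 - (-83 + f) = 3 + (83 - f) = 86 - f)
v - Y((7 + 1)**2, 218) = 1875/94 - (86 - (7 + 1)**2) = 1875/94 - (86 - 1*8**2) = 1875/94 - (86 - 1*64) = 1875/94 - (86 - 64) = 1875/94 - 1*22 = 1875/94 - 22 = -193/94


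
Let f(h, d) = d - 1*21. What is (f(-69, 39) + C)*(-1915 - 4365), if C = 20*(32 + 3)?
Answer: -4509040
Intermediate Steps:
f(h, d) = -21 + d (f(h, d) = d - 21 = -21 + d)
C = 700 (C = 20*35 = 700)
(f(-69, 39) + C)*(-1915 - 4365) = ((-21 + 39) + 700)*(-1915 - 4365) = (18 + 700)*(-6280) = 718*(-6280) = -4509040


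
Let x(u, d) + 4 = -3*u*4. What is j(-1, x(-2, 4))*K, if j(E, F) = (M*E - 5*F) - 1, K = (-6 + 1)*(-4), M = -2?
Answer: -1980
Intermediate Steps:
x(u, d) = -4 - 12*u (x(u, d) = -4 - 3*u*4 = -4 - 12*u)
K = 20 (K = -5*(-4) = 20)
j(E, F) = -1 - 5*F - 2*E (j(E, F) = (-2*E - 5*F) - 1 = (-5*F - 2*E) - 1 = -1 - 5*F - 2*E)
j(-1, x(-2, 4))*K = (-1 - 5*(-4 - 12*(-2)) - 2*(-1))*20 = (-1 - 5*(-4 + 24) + 2)*20 = (-1 - 5*20 + 2)*20 = (-1 - 100 + 2)*20 = -99*20 = -1980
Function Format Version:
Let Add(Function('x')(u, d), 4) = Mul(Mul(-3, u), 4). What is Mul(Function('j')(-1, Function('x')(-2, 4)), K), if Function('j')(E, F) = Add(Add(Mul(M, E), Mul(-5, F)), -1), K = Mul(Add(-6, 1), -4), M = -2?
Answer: -1980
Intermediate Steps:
Function('x')(u, d) = Add(-4, Mul(-12, u)) (Function('x')(u, d) = Add(-4, Mul(Mul(-3, u), 4)) = Add(-4, Mul(-12, u)))
K = 20 (K = Mul(-5, -4) = 20)
Function('j')(E, F) = Add(-1, Mul(-5, F), Mul(-2, E)) (Function('j')(E, F) = Add(Add(Mul(-2, E), Mul(-5, F)), -1) = Add(Add(Mul(-5, F), Mul(-2, E)), -1) = Add(-1, Mul(-5, F), Mul(-2, E)))
Mul(Function('j')(-1, Function('x')(-2, 4)), K) = Mul(Add(-1, Mul(-5, Add(-4, Mul(-12, -2))), Mul(-2, -1)), 20) = Mul(Add(-1, Mul(-5, Add(-4, 24)), 2), 20) = Mul(Add(-1, Mul(-5, 20), 2), 20) = Mul(Add(-1, -100, 2), 20) = Mul(-99, 20) = -1980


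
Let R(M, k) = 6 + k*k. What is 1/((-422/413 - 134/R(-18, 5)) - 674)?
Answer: -12803/8697646 ≈ -0.0014720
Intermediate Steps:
R(M, k) = 6 + k**2
1/((-422/413 - 134/R(-18, 5)) - 674) = 1/((-422/413 - 134/(6 + 5**2)) - 674) = 1/((-422*1/413 - 134/(6 + 25)) - 674) = 1/((-422/413 - 134/31) - 674) = 1/(-68424/12803 - 674) = 1/(-8697646/12803) = -12803/8697646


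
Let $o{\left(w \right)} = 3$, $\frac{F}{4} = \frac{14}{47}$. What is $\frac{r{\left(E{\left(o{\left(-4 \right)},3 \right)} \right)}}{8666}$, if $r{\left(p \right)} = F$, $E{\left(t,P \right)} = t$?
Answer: $\frac{4}{29093} \approx 0.00013749$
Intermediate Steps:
$F = \frac{56}{47}$ ($F = 4 \cdot \frac{14}{47} = \frac{56}{47} \approx 1.1915$)
$r{\left(p \right)} = \frac{56}{47}$
$\frac{r{\left(E{\left(o{\left(-4 \right)},3 \right)} \right)}}{8666} = \frac{56}{47 \cdot 8666} = \frac{56}{47} \cdot \frac{1}{8666} = \frac{4}{29093}$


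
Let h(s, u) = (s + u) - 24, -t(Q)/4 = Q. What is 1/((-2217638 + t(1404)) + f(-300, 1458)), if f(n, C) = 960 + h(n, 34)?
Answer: -1/2222584 ≈ -4.4993e-7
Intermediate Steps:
t(Q) = -4*Q
h(s, u) = -24 + s + u
f(n, C) = 970 + n (f(n, C) = 960 + (-24 + n + 34) = 960 + (10 + n) = 970 + n)
1/((-2217638 + t(1404)) + f(-300, 1458)) = 1/((-2217638 - 4*1404) + (970 - 300)) = 1/((-2217638 - 5616) + 670) = 1/(-2223254 + 670) = 1/(-2222584) = -1/2222584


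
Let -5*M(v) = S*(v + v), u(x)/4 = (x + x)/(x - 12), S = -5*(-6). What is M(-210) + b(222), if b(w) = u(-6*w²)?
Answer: 62297496/24643 ≈ 2528.0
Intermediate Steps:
S = 30
u(x) = 8*x/(-12 + x) (u(x) = 4*((x + x)/(x - 12)) = 4*((2*x)/(-12 + x)) = 4*(2*x/(-12 + x)) = 8*x/(-12 + x))
M(v) = -12*v (M(v) = -6*(v + v) = -6*2*v = -12*v)
b(w) = -48*w²/(-12 - 6*w²) (b(w) = 8*(-6*w²)/(-12 - 6*w²) = -48*w²/(-12 - 6*w²))
M(-210) + b(222) = -12*(-210) + 8*222²/(2 + 222²) = 2520 + 8*49284/(2 + 49284) = 2520 + 8*49284/49286 = 2520 + 8*49284*(1/49286) = 2520 + 197136/24643 = 62297496/24643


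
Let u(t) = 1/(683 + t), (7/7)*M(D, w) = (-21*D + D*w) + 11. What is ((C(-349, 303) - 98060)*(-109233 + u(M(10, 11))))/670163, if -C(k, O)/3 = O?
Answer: 493964944813/30621294 ≈ 16131.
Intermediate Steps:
M(D, w) = 11 - 21*D + D*w (M(D, w) = (-21*D + D*w) + 11 = 11 - 21*D + D*w)
C(k, O) = -3*O
((C(-349, 303) - 98060)*(-109233 + u(M(10, 11))))/670163 = ((-3*303 - 98060)*(-109233 + 1/(683 + (11 - 21*10 + 10*11))))/670163 = ((-909 - 98060)*(-109233 + 1/(683 + (11 - 210 + 110))))*(1/670163) = -98969*(-109233 + 1/(683 - 89))*(1/670163) = -98969*(-109233 + 1/594)*(1/670163) = -98969*(-64884401/594)*(1/670163) = (6421544282569/594)*(1/670163) = 493964944813/30621294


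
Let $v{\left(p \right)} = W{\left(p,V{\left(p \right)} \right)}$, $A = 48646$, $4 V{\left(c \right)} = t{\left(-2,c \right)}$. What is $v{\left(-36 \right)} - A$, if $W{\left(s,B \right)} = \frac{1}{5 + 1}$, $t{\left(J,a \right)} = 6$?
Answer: $- \frac{291875}{6} \approx -48646.0$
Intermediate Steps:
$V{\left(c \right)} = \frac{3}{2}$ ($V{\left(c \right)} = \frac{1}{4} \cdot 6 = \frac{3}{2}$)
$W{\left(s,B \right)} = \frac{1}{6}$
$v{\left(p \right)} = \frac{1}{6}$
$v{\left(-36 \right)} - A = \frac{1}{6} - 48646 = - \frac{291875}{6}$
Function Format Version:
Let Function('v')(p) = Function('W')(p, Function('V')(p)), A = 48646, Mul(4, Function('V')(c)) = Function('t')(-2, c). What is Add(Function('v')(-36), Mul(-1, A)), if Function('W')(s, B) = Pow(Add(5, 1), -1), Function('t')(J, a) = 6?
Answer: Rational(-291875, 6) ≈ -48646.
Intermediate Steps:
Function('V')(c) = Rational(3, 2) (Function('V')(c) = Mul(Rational(1, 4), 6) = Rational(3, 2))
Function('W')(s, B) = Rational(1, 6) (Function('W')(s, B) = Pow(6, -1) = Rational(1, 6))
Function('v')(p) = Rational(1, 6)
Add(Function('v')(-36), Mul(-1, A)) = Add(Rational(1, 6), Mul(-1, 48646)) = Add(Rational(1, 6), -48646) = Rational(-291875, 6)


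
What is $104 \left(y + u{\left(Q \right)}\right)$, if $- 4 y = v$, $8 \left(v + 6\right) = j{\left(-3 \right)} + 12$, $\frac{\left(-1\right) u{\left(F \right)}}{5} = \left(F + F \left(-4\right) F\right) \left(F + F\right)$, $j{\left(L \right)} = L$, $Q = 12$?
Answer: $\frac{28155387}{4} \approx 7.0388 \cdot 10^{6}$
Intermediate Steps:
$u{\left(F \right)} = - 10 F \left(F - 4 F^{2}\right)$ ($u{\left(F \right)} = - 5 \left(F + F \left(-4\right) F\right) \left(F + F\right) = - 5 \left(F + - 4 F F\right) 2 F = - 5 \left(F - 4 F^{2}\right) 2 F = - 5 \cdot 2 F \left(F - 4 F^{2}\right) = - 10 F \left(F - 4 F^{2}\right)$)
$v = - \frac{39}{8}$ ($v = -6 + \frac{-3 + 12}{8} = -6 + \frac{1}{8} \cdot 9 = -6 + \frac{9}{8} = - \frac{39}{8} \approx -4.875$)
$y = \frac{39}{32}$ ($y = \left(- \frac{1}{4}\right) \left(- \frac{39}{8}\right) = \frac{39}{32} \approx 1.2188$)
$104 \left(y + u{\left(Q \right)}\right) = 104 \left(\frac{39}{32} + 12^{2} \left(-10 + 40 \cdot 12\right)\right) = 104 \left(\frac{39}{32} + 144 \left(-10 + 480\right)\right) = 104 \left(\frac{39}{32} + 144 \cdot 470\right) = 104 \left(\frac{39}{32} + 67680\right) = 104 \cdot \frac{2165799}{32} = \frac{28155387}{4}$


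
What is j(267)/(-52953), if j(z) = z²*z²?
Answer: -1694040507/17651 ≈ -95974.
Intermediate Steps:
j(z) = z⁴
j(267)/(-52953) = 267⁴/(-52953) = 5082121521*(-1/52953) = -1694040507/17651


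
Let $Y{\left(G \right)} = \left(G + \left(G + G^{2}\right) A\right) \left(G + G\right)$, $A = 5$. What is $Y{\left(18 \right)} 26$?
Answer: $1617408$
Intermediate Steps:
$Y{\left(G \right)} = 2 G \left(5 G^{2} + 6 G\right)$ ($Y{\left(G \right)} = \left(G + \left(G + G^{2}\right) 5\right) \left(G + G\right) = \left(G + \left(5 G + 5 G^{2}\right)\right) 2 G = \left(5 G^{2} + 6 G\right) 2 G = 2 G \left(5 G^{2} + 6 G\right)$)
$Y{\left(18 \right)} 26 = 18^{2} \left(12 + 10 \cdot 18\right) 26 = 324 \left(12 + 180\right) 26 = 324 \cdot 192 \cdot 26 = 62208 \cdot 26 = 1617408$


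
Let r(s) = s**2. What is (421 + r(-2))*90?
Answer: 38250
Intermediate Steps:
(421 + r(-2))*90 = (421 + (-2)**2)*90 = (421 + 4)*90 = 425*90 = 38250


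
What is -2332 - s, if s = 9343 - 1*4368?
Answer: -7307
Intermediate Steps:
s = 4975 (s = 9343 - 4368 = 4975)
-2332 - s = -2332 - 1*4975 = -2332 - 4975 = -7307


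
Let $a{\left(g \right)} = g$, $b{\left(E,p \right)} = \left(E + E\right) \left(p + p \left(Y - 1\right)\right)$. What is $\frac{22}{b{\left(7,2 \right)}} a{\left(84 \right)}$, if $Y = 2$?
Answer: $33$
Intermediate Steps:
$b{\left(E,p \right)} = 4 E p$ ($b{\left(E,p \right)} = \left(E + E\right) \left(p + p \left(2 - 1\right)\right) = 2 E \left(p + p 1\right) = 2 E \left(p + p\right) = 2 E 2 p = 4 E p$)
$\frac{22}{b{\left(7,2 \right)}} a{\left(84 \right)} = \frac{22}{4 \cdot 7 \cdot 2} \cdot 84 = \frac{22}{56} \cdot 84 = 22 \cdot \frac{1}{56} \cdot 84 = \frac{11}{28} \cdot 84 = 33$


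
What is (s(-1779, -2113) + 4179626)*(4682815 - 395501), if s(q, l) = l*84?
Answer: 17158405128076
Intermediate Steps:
s(q, l) = 84*l
(s(-1779, -2113) + 4179626)*(4682815 - 395501) = (84*(-2113) + 4179626)*(4682815 - 395501) = (-177492 + 4179626)*4287314 = 4002134*4287314 = 17158405128076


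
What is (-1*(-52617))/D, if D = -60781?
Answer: -52617/60781 ≈ -0.86568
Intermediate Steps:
(-1*(-52617))/D = -1*(-52617)/(-60781) = 52617*(-1/60781) = -52617/60781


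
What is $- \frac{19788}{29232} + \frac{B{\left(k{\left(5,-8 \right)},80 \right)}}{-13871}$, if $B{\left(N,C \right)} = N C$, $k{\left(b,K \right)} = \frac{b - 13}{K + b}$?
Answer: $- \frac{7797653}{11263252} \approx -0.69231$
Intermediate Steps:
$k{\left(b,K \right)} = \frac{-13 + b}{K + b}$
$B{\left(N,C \right)} = C N$
$- \frac{19788}{29232} + \frac{B{\left(k{\left(5,-8 \right)},80 \right)}}{-13871} = - \frac{19788}{29232} + \frac{80 \frac{-13 + 5}{-8 + 5}}{-13871} = \left(-19788\right) \frac{1}{29232} + 80 \frac{1}{-3} \left(-8\right) \left(- \frac{1}{13871}\right) = - \frac{1649}{2436} + 80 \left(\left(- \frac{1}{3}\right) \left(-8\right)\right) \left(- \frac{1}{13871}\right) = - \frac{1649}{2436} + 80 \cdot \frac{8}{3} \left(- \frac{1}{13871}\right) = - \frac{1649}{2436} + \frac{640}{3} \left(- \frac{1}{13871}\right) = - \frac{1649}{2436} - \frac{640}{41613} = - \frac{7797653}{11263252}$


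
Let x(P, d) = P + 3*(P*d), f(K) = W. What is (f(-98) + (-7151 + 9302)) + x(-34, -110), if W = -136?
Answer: 13201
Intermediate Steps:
f(K) = -136
x(P, d) = P + 3*P*d
(f(-98) + (-7151 + 9302)) + x(-34, -110) = (-136 + (-7151 + 9302)) - 34*(1 + 3*(-110)) = (-136 + 2151) - 34*(1 - 330) = 2015 - 34*(-329) = 2015 + 11186 = 13201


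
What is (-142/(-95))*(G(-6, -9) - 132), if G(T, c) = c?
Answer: -20022/95 ≈ -210.76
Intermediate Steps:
(-142/(-95))*(G(-6, -9) - 132) = (-142/(-95))*(-9 - 132) = -142*(-1/95)*(-141) = (142/95)*(-141) = -20022/95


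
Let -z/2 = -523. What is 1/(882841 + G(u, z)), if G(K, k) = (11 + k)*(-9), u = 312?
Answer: 1/873328 ≈ 1.1450e-6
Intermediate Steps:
z = 1046 (z = -2*(-523) = 1046)
G(K, k) = -99 - 9*k
1/(882841 + G(u, z)) = 1/(882841 + (-99 - 9*1046)) = 1/(882841 + (-99 - 9414)) = 1/(882841 - 9513) = 1/873328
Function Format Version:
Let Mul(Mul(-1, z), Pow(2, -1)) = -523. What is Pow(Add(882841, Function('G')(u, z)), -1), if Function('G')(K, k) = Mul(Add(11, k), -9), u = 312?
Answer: Rational(1, 873328) ≈ 1.1450e-6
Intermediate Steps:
z = 1046 (z = Mul(-2, -523) = 1046)
Function('G')(K, k) = Add(-99, Mul(-9, k))
Pow(Add(882841, Function('G')(u, z)), -1) = Pow(Add(882841, Add(-99, Mul(-9, 1046))), -1) = Pow(Add(882841, Add(-99, -9414)), -1) = Pow(Add(882841, -9513), -1) = Pow(873328, -1) = Rational(1, 873328)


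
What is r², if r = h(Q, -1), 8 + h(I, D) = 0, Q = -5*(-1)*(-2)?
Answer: 64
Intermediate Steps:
Q = -10 (Q = 5*(-2) = -10)
h(I, D) = -8 (h(I, D) = -8 + 0 = -8)
r = -8
r² = (-8)² = 64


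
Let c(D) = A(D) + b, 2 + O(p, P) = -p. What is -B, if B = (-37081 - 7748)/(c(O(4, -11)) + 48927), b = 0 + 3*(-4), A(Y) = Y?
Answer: 879/959 ≈ 0.91658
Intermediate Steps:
O(p, P) = -2 - p
b = -12 (b = 0 - 12 = -12)
c(D) = -12 + D (c(D) = D - 12 = -12 + D)
B = -879/959 (B = (-37081 - 7748)/((-12 + (-2 - 1*4)) + 48927) = -44829/((-12 + (-2 - 4)) + 48927) = -44829/((-12 - 6) + 48927) = -44829/(-18 + 48927) = -44829/48909 = -44829*1/48909 = -879/959 ≈ -0.91658)
-B = -1*(-879/959) = 879/959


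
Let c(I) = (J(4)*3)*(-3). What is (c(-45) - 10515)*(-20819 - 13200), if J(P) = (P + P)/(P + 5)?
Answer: 357981937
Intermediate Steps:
J(P) = 2*P/(5 + P) (J(P) = (2*P)/(5 + P) = 2*P/(5 + P))
c(I) = -8 (c(I) = ((2*4/(5 + 4))*3)*(-3) = ((2*4/9)*3)*(-3) = ((2*4*(⅑))*3)*(-3) = ((8/9)*3)*(-3) = (8/3)*(-3) = -8)
(c(-45) - 10515)*(-20819 - 13200) = (-8 - 10515)*(-20819 - 13200) = -10523*(-34019) = 357981937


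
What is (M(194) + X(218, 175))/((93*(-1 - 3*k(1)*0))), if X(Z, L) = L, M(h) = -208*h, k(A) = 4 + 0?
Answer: 40177/93 ≈ 432.01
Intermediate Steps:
k(A) = 4
(M(194) + X(218, 175))/((93*(-1 - 3*k(1)*0))) = (-208*194 + 175)/((93*(-1 - 3*4*0))) = (-40352 + 175)/((93*(-1 - 12*0))) = -40177*1/(93*(-1 + 0)) = -40177/(93*(-1)) = -40177/(-93) = -40177*(-1/93) = 40177/93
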